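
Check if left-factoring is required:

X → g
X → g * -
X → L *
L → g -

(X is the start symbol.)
Yes, X has productions with common prefix 'g'

Left-factoring is needed when two productions for the same non-terminal
share a common prefix on the right-hand side.

Productions for X:
  X → g
  X → g * -
  X → L *

Found common prefix 'g' in productions for X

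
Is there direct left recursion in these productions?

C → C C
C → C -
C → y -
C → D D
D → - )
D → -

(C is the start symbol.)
Yes, C is left-recursive

C → C C: LEFT RECURSIVE (starts with C)
C → C -: LEFT RECURSIVE (starts with C)
C → y -: starts with y
C → D D: starts with D
D → - ): starts with '-'
D → -: starts with '-'

The grammar has direct left recursion on: C.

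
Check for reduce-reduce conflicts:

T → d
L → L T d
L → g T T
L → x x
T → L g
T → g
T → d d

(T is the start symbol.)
A reduce-reduce conflict occurs when an LR(0) state has two complete items [A → α .] and [B → β .] — both call for a reduction, and with no lookahead the parser cannot choose between them.

Augment with T' → T and build the canonical LR(0) collection (I0 = CLOSURE({[T' → . T]}), then GOTO on every symbol after a dot until no new states appear). It has 13 states:
  I0: { [L → . L T d], [L → . g T T], [L → . x x], [T → . L g], [T → . d d], [T → . d], [T → . g], [T' → . T] }  — shift
  I1: { [L → . L T d], [L → . g T T], [L → . x x], [L → L . T d], [T → . L g], [T → . d d], [T → . d], [T → . g], [T → L . g] }  — shift
  I2: { [T' → T .] }  — accept
  I3: { [T → d . d], [T → d .] }  — shift, reduce
  I4: { [L → . L T d], [L → . g T T], [L → . x x], [L → g . T T], [T → . L g], [T → . d d], [T → . d], [T → . g], [T → g .] }  — shift, reduce
  I5: { [L → x . x] }  — shift
  I6: { [L → x x .] }  — reduce
  I7: { [L → . L T d], [L → . g T T], [L → . x x], [L → g T . T], [T → . L g], [T → . d d], [T → . d], [T → . g] }  — shift
  I8: { [L → g T T .] }  — reduce
  I9: { [T → d d .] }  — reduce
  I10: { [L → L T . d] }  — shift
  I11: { [L → . L T d], [L → . g T T], [L → . x x], [L → g . T T], [T → . L g], [T → . d d], [T → . d], [T → . g], [T → L g .], [T → g .] }  — shift, 2 reduces
  I12: { [L → L T d .] }  — reduce

I11 contains complete items [T → L g .], [T → g .] — reduce-reduce conflict.

Answer: Yes — I11: [T → L g .] vs [T → g .]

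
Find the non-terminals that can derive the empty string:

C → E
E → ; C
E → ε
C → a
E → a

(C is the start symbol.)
A non-terminal is nullable if it can derive ε (the empty string): either it has an ε-production, or it has a production whose right-hand side consists entirely of nullable non-terminals.

ε-productions: E → ε
So E is immediately nullable.
C → E: every symbol on the right is nullable, so C is nullable too.
Every non-terminal is now nullable.
Nullable = { 'C', 'E' }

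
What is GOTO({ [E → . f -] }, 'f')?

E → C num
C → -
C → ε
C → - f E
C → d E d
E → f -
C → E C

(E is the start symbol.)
{ [E → f . -] }

GOTO(I, 'f') = CLOSURE({ [A → αX.β] : [A → α.Xβ] ∈ I, X = 'f' })

Items with dot before 'f', with the dot advanced:
  [E → . f -] → [E → f . -]
Closure adds nothing (no advanced item has the dot before a non-terminal).

GOTO = { [E → f . -] }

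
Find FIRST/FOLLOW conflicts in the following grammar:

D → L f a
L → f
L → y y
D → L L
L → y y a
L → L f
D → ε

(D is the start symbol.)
No FIRST/FOLLOW conflicts.

A FIRST/FOLLOW conflict occurs when a non-terminal N has a nullable alternative N → β (β ⇒* ε) and another alternative N → α with FIRST(α) ∩ FOLLOW(N) ≠ ∅: on such a lookahead the parser cannot decide between expanding α and letting N vanish via β.

Nullable non-terminals: D.
FIRST sets used below: FIRST(L) = { 'f', 'y' }

D: nullable alternative(s) D → ε; FOLLOW(D) = { $ }
  D → L f a: FIRST \ {ε} = { 'f', 'y' } — disjoint from FOLLOW(D)
  D → L L: FIRST \ {ε} = { 'f', 'y' } — disjoint from FOLLOW(D)
  D → ε: FIRST \ {ε} = { } — this is the only nullable alternative, skip

L has no nullable alternative, so no FIRST/FOLLOW check is needed there.

No FIRST/FOLLOW conflicts found.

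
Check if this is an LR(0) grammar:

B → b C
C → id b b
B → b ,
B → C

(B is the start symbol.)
Yes, the grammar is LR(0)

Augment with B' → B and build the canonical LR(0) collection (I0 = CLOSURE({[B' → . B]}), then GOTO on every symbol after a dot until no new states appear). It has 9 states:
  I0: { [B → . C], [B → . b ,], [B → . b C], [B' → . B], [C → . id b b] }  — shift
  I1: { [B' → B .] }  — accept
  I2: { [B → C .] }  — reduce
  I3: { [B → b . ,], [B → b . C], [C → . id b b] }  — shift
  I4: { [C → id . b b] }  — shift
  I5: { [C → id b . b] }  — shift
  I6: { [C → id b b .] }  — reduce
  I7: { [B → b , .] }  — reduce
  I8: { [B → b C .] }  — reduce

Every state is either a pure shift/goto state or contains exactly one complete item and nothing to shift — no conflicts. The grammar is LR(0).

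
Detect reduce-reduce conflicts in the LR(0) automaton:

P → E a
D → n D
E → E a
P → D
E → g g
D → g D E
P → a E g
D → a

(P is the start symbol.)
A reduce-reduce conflict occurs when an LR(0) state has two complete items [A → α .] and [B → β .] — both call for a reduction, and with no lookahead the parser cannot choose between them.

Augment with P' → P and build the canonical LR(0) collection (I0 = CLOSURE({[P' → . P]}), then GOTO on every symbol after a dot until no new states appear). It has 19 states:
  I0: { [D → . a], [D → . g D E], [D → . n D], [E → . E a], [E → . g g], [P → . D], [P → . E a], [P → . a E g], [P' → . P] }  — shift
  I1: { [P → D .] }  — reduce
  I2: { [E → E . a], [P → E . a] }  — shift
  I3: { [P' → P .] }  — accept
  I4: { [D → a .], [E → . E a], [E → . g g], [P → a . E g] }  — shift, reduce
  I5: { [D → . a], [D → . g D E], [D → . n D], [D → g . D E], [E → g . g] }  — shift
  I6: { [D → . a], [D → . g D E], [D → . n D], [D → n . D] }  — shift
  I7: { [D → n D .] }  — reduce
  I8: { [D → a .] }  — reduce
  I9: { [D → . a], [D → . g D E], [D → . n D], [D → g . D E] }  — shift
  I10: { [D → g D . E], [E → . E a], [E → . g g] }  — shift
  I11: { [D → g D E .], [E → E . a] }  — shift, reduce
  I12: { [E → g . g] }  — shift
  I13: { [E → g g .] }  — reduce
  I14: { [E → E a .] }  — reduce
  I15: { [D → . a], [D → . g D E], [D → . n D], [D → g . D E], [E → g g .] }  — shift, reduce
  I16: { [E → E . a], [P → a E . g] }  — shift
  I17: { [P → a E g .] }  — reduce
  I18: { [E → E a .], [P → E a .] }  — 2 reduces

I18 contains complete items [E → E a .], [P → E a .] — reduce-reduce conflict.

Answer: Yes — I18: [E → E a .] vs [P → E a .]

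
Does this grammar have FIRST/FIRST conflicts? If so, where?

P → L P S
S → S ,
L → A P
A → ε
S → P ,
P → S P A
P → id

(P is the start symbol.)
Yes. P → L P S / P → S P A on { 'id' }; P → L P S / P → id on { 'id' }; P → S P A / P → id on { 'id' }; S → S ',' / S → P ',' on { 'id' }

A FIRST/FIRST conflict occurs when two productions N → α and N → β for the same non-terminal have FIRST(α) ∩ FIRST(β) ≠ ∅ (with ε ∈ FIRST of a nullable right-hand side, so two nullable alternatives also conflict).

FIRST sets of the non-terminals at (or reachable through a nullable prefix from) the front of some alternative:
  FIRST(L) = { 'id' }
  FIRST(S) = { 'id' }
  FIRST(P) = { 'id' }

Productions for P:
  P → L P S: FIRST = { 'id' }
  P → S P A: FIRST = { 'id' }
  P → id: FIRST = { 'id' }
Productions for S:
  S → S ,: FIRST = { 'id' }
  S → P ,: FIRST = { 'id' }
L, A have only one production, so no FIRST/FIRST conflict is possible there.

Conflict for P: P → L P S and P → S P A
  Overlap: { 'id' }
Conflict for P: P → L P S and P → id
  Overlap: { 'id' }
Conflict for P: P → S P A and P → id
  Overlap: { 'id' }
Conflict for S: S → S , and S → P ,
  Overlap: { 'id' }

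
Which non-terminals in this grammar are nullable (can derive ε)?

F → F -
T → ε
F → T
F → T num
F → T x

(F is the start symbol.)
{ 'F', 'T' }

A non-terminal is nullable if it can derive ε (the empty string): either it has an ε-production, or it has a production whose right-hand side consists entirely of nullable non-terminals.

ε-productions: T → ε
So T is immediately nullable.
F → T: every symbol on the right is nullable, so F is nullable too.
Every non-terminal is now nullable.
Nullable = { 'F', 'T' }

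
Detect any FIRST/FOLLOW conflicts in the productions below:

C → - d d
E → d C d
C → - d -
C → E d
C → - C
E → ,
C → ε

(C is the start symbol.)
A FIRST/FOLLOW conflict occurs when a non-terminal N has a nullable alternative N → β (β ⇒* ε) and another alternative N → α with FIRST(α) ∩ FOLLOW(N) ≠ ∅: on such a lookahead the parser cannot decide between expanding α and letting N vanish via β.

Nullable non-terminals: C.
FIRST sets used below: FIRST(E) = { ',', 'd' }

C: nullable alternative(s) C → ε; FOLLOW(C) = { $, 'd' }
  C → - d d: FIRST \ {ε} = { '-' } — disjoint from FOLLOW(C)
  C → - d -: FIRST \ {ε} = { '-' } — disjoint from FOLLOW(C)
  C → E d: FIRST \ {ε} = { ',', 'd' } — overlaps FOLLOW(C) on { 'd' }: CONFLICT
  C → - C: FIRST \ {ε} = { '-' } — disjoint from FOLLOW(C)
  C → ε: FIRST \ {ε} = { } — this is the only nullable alternative, skip

E has no nullable alternative, so no FIRST/FOLLOW check is needed there.

So the grammar has 1 FIRST/FOLLOW conflict (marked CONFLICT above).

Answer: Yes. C → E d with FOLLOW(C) on { 'd' }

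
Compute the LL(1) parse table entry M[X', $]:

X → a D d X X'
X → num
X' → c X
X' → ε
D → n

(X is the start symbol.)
To find M[X', $], we find productions for X' where $ is in the predict set (PREDICT(N → α) = (FIRST(α) \ {ε}) ∪ (FOLLOW(N) if α ⇒* ε)).

Relevant sets:
  FOLLOW(X') = { $, 'c' }

X' → c X: PREDICT = { 'c' }
X' → ε: PREDICT = { $, 'c' }
  $ is in predict set, so this production goes in M[X', $]

M[X', $] = X' → ε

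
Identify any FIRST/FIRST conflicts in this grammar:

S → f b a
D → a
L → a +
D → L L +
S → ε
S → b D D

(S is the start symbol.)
FIRST sets of the non-terminals at (or reachable through a nullable prefix from) the front of some alternative:
  FIRST(L) = { 'a' }

Productions for S:
  S → f b a: FIRST = { 'f' }
  S → ε: FIRST = { ε }
  S → b D D: FIRST = { 'b' }
Productions for D:
  D → a: FIRST = { 'a' }
  D → L L +: FIRST = { 'a' }
L has only one production, so no FIRST/FIRST conflict is possible there.

Conflict for D: D → a and D → L L +
  Overlap: { 'a' }

Answer: Yes. D → a / D → L L '+' on { 'a' }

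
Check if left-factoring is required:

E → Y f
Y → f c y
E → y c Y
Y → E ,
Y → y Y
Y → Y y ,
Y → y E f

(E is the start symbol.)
Left-factoring is needed when two productions for the same non-terminal
share a common prefix on the right-hand side.

Productions for E:
  E → Y f
  E → y c Y
Productions for Y:
  Y → f c y
  Y → E ,
  Y → y Y
  Y → Y y ,
  Y → y E f

Found common prefix 'y' in productions for Y

Answer: Yes, Y has productions with common prefix 'y'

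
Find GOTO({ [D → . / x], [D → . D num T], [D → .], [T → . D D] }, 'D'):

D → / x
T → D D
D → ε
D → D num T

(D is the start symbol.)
{ [D → . / x], [D → . D num T], [D → .], [D → D . num T], [T → D . D] }

GOTO(I, 'D') = CLOSURE({ [A → αX.β] : [A → α.Xβ] ∈ I, X = 'D' })

Items with dot before 'D', with the dot advanced:
  [D → . D num T] → [D → D . num T]
  [T → . D D] → [T → D . D]
Closure of the advanced items:
  [T → D . D] has the dot before D: add [D → . / x], [D → .], [D → . D num T]

GOTO = { [D → . / x], [D → . D num T], [D → .], [D → D . num T], [T → D . D] }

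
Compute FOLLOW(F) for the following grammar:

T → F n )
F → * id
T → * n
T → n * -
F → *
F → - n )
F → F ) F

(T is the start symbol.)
In T → F n ): F is followed by n ')', add FIRST(n ')') \ {ε} = { 'n' }
In F → F ) F: F is followed by ')' F, add FIRST(')' F) \ {ε} = { ')' }
In F → F ) F: F is at the end; this adds FOLLOW(F) to itself — nothing new

Taking the union: FOLLOW(F) = { ')', 'n' }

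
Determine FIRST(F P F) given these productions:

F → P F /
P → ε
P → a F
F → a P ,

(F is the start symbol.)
FIRST sets of the non-terminals involved (from the grammar, by fixed-point iteration):
  FIRST(F) = { 'a' }

To compute FIRST(F P F), process the symbols left to right:
Symbol F is a non-terminal. Add FIRST(F) \ {ε} = { 'a' }
F is not nullable (ε ∉ FIRST(F)), so stop here.
FIRST(F P F) = { 'a' }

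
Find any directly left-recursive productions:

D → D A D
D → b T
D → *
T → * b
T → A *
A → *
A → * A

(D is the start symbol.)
Yes, D is left-recursive

D → D A D: LEFT RECURSIVE (starts with D)
D → b T: starts with b
D → *: starts with '*'
T → * b: starts with '*'
T → A *: starts with A
A → *: starts with '*'
A → * A: starts with '*'

The grammar has direct left recursion on: D.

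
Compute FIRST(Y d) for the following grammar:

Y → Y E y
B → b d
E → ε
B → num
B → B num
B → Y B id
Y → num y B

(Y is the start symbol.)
FIRST sets of the non-terminals involved (from the grammar, by fixed-point iteration):
  FIRST(Y) = { 'num' }

To compute FIRST(Y d), process the symbols left to right:
Symbol Y is a non-terminal. Add FIRST(Y) \ {ε} = { 'num' }
Y is not nullable (ε ∉ FIRST(Y)), so stop here.
FIRST(Y d) = { 'num' }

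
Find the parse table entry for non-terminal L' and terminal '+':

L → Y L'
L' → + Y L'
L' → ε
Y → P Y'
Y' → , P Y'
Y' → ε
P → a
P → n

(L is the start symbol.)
L' → + Y L'

To find M[L', '+'], we find productions for L' where '+' is in the predict set (PREDICT(N → α) = (FIRST(α) \ {ε}) ∪ (FOLLOW(N) if α ⇒* ε)).

Relevant sets:
  FOLLOW(L') = { $ }

L' → + Y L': PREDICT = { '+' }
  '+' is in predict set, so this production goes in M[L', '+']
L' → ε: PREDICT = { $ }

M[L', '+'] = L' → + Y L'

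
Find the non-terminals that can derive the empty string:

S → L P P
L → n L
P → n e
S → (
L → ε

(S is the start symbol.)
{ 'L' }

ε-productions: L → ε
So L is immediately nullable.
No further non-terminal can be added: every production for the remaining non-terminals contains a terminal or a non-nullable non-terminal.
Nullable = { 'L' }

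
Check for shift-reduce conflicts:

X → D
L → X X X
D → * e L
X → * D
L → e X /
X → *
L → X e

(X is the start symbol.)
Augment with X' → X and build the canonical LR(0) collection (I0 = CLOSURE({[X' → . X]}), then GOTO on every symbol after a dot until no new states appear). It has 15 states:
  I0: { [D → . * e L], [X → . * D], [X → . *], [X → . D], [X' → . X] }  — shift
  I1: { [D → * . e L], [D → . * e L], [X → * . D], [X → * .] }  — shift, reduce
  I2: { [X → D .] }  — reduce
  I3: { [X' → X .] }  — accept
  I4: { [D → * . e L] }  — shift
  I5: { [X → * D .] }  — reduce
  I6: { [D → * e . L], [D → . * e L], [L → . X X X], [L → . X e], [L → . e X /], [X → . * D], [X → . *], [X → . D] }  — shift
  I7: { [D → * e L .] }  — reduce
  I8: { [D → . * e L], [L → X . X X], [L → X . e], [X → . * D], [X → . *], [X → . D] }  — shift
  I9: { [D → . * e L], [L → e . X /], [X → . * D], [X → . *], [X → . D] }  — shift
  I10: { [L → e X . /] }  — shift
  I11: { [L → e X / .] }  — reduce
  I12: { [D → . * e L], [L → X X . X], [X → . * D], [X → . *], [X → . D] }  — shift
  I13: { [L → X e .] }  — reduce
  I14: { [L → X X X .] }  — reduce

I1 contains reduce item [X → * .] and shift items [D → . * e L], [D → * . e L] — shift-reduce conflict.

Answer: Yes — I1: [X → * .] vs [D → . * e L]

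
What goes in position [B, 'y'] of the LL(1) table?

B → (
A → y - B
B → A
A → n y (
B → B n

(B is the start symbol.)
To find M[B, 'y'], we find productions for B where 'y' is in the predict set (PREDICT(N → α) = (FIRST(α) \ {ε}) ∪ (FOLLOW(N) if α ⇒* ε)).

Relevant sets:
  FIRST(A) = { 'n', 'y' }
  FIRST(B) = { '(', 'n', 'y' }

B → (: PREDICT = { '(' }
B → A: PREDICT = { 'n', 'y' }
  'y' is in predict set, so this production goes in M[B, 'y']
B → B n: PREDICT = { '(', 'n', 'y' }
  'y' is in predict set, so this production goes in M[B, 'y']

M[B, 'y'] = B → A, B → B n  (a multiply-defined cell — the grammar is not LL(1))

Answer: B → A, B → B n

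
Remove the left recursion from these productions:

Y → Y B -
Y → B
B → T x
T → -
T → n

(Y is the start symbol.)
Y is directly left-recursive. The standard transformation for
  A → A α₁ | ... | A α_m | β₁ | ... | β_n
is
  A  → β₁ A' | ... | β_n A'
  A' → α₁ A' | ... | α_m A' | ε

Y → B becomes Y → B Y'
Y → Y B - becomes Y' → B - Y'
Add Y' → ε

Productions for other non-terminals are unchanged:
  B → T x
  T → -
  T → n

Resulting grammar:
Y → B Y'
Y' → B - Y'
Y' → ε
B → T x
T → -
T → n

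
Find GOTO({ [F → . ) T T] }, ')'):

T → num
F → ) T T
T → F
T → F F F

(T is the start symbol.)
GOTO(I, ')') = CLOSURE({ [A → αX.β] : [A → α.Xβ] ∈ I, X = ')' })

Items with dot before ')', with the dot advanced:
  [F → . ) T T] → [F → ) . T T]
Closure of the advanced items:
  [F → ) . T T] has the dot before T: add [T → . num], [T → . F], [T → . F F F]
  [T → . F] has the dot before F: add [F → . ) T T]

GOTO = { [F → ) . T T], [F → . ) T T], [T → . F F F], [T → . F], [T → . num] }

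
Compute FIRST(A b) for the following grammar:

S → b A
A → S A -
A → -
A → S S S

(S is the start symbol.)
{ '-', 'b' }

FIRST sets of the non-terminals involved (from the grammar, by fixed-point iteration):
  FIRST(A) = { '-', 'b' }

To compute FIRST(A b), process the symbols left to right:
Symbol A is a non-terminal. Add FIRST(A) \ {ε} = { '-', 'b' }
A is not nullable (ε ∉ FIRST(A)), so stop here.
FIRST(A b) = { '-', 'b' }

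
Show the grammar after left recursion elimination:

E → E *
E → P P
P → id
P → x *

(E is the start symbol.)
E is directly left-recursive. The standard transformation for
  A → A α₁ | ... | A α_m | β₁ | ... | β_n
is
  A  → β₁ A' | ... | β_n A'
  A' → α₁ A' | ... | α_m A' | ε

E → P P becomes E → P P E'
E → E * becomes E' → * E'
Add E' → ε

Productions for other non-terminals are unchanged:
  P → id
  P → x *

Resulting grammar:
E → P P E'
E' → * E'
E' → ε
P → id
P → x *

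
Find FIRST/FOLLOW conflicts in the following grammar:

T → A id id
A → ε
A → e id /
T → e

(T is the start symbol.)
Nullable non-terminals: A.

A: nullable alternative(s) A → ε; FOLLOW(A) = { 'id' }
  A → ε: FIRST \ {ε} = { } — this is the only nullable alternative, skip
  A → e id /: FIRST \ {ε} = { 'e' } — disjoint from FOLLOW(A)

T has no nullable alternative, so no FIRST/FOLLOW check is needed there.

No FIRST/FOLLOW conflicts found.

Answer: No FIRST/FOLLOW conflicts.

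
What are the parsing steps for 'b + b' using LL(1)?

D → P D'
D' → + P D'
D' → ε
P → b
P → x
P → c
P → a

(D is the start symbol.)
Stack is shown with the top on the left.

Stack     Input    Action
-------------------------
D $       b + b $  output D → P D'
P D' $    b + b $  output P → b
b D' $    b + b $  match 'b'
D' $      + b $    output D' → + P D'
+ P D' $  + b $    match '+'
P D' $    b $      output P → b
b D' $    b $      match 'b'
D' $      $        output D' → ε
$         $        accept

The string is accepted.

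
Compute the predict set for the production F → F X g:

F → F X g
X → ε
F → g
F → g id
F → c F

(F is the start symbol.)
{ 'c', 'g' }

PREDICT(F → F X g) = (FIRST(RHS) \ {ε}) ∪ (FOLLOW(F) if ε ∈ FIRST(RHS), i.e. RHS ⇒* ε)
FIRST(F) = { 'c', 'g' }
FIRST(F X g) = { 'c', 'g' }
ε ∉ FIRST(F X g), so FOLLOW(F) is not added.
PREDICT(F → F X g) = { 'c', 'g' }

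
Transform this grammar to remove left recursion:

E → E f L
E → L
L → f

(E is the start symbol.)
E is directly left-recursive. The standard transformation for
  A → A α₁ | ... | A α_m | β₁ | ... | β_n
is
  A  → β₁ A' | ... | β_n A'
  A' → α₁ A' | ... | α_m A' | ε

E → L becomes E → L E'
E → E f L becomes E' → f L E'
Add E' → ε

Productions for other non-terminals are unchanged:
  L → f

Resulting grammar:
E → L E'
E' → f L E'
E' → ε
L → f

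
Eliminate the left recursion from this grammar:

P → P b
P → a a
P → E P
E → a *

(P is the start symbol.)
P is directly left-recursive. The standard transformation for
  A → A α₁ | ... | A α_m | β₁ | ... | β_n
is
  A  → β₁ A' | ... | β_n A'
  A' → α₁ A' | ... | α_m A' | ε

P → a a becomes P → a a P'
P → E P becomes P → E P P'
P → P b becomes P' → b P'
Add P' → ε

Productions for other non-terminals are unchanged:
  E → a *

Resulting grammar:
P → a a P'
P → E P P'
P' → b P'
P' → ε
E → a *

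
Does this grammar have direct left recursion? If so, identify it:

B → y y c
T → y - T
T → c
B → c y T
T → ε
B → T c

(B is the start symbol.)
No direct left recursion

Direct left recursion occurs when N → N α for some non-terminal N (the right-hand side begins with the left-hand side itself).

B → y y c: starts with y
T → y - T: starts with y
T → c: starts with c
B → c y T: starts with c
T → ε: starts with ε
B → T c: starts with T

No direct left recursion found.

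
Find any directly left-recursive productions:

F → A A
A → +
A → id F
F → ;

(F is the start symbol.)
Direct left recursion occurs when N → N α for some non-terminal N (the right-hand side begins with the left-hand side itself).

F → A A: starts with A
A → +: starts with '+'
A → id F: starts with id
F → ;: starts with ';'

No direct left recursion found.

Answer: No direct left recursion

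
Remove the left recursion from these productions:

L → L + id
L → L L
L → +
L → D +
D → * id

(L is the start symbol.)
L → + L'
L → D + L'
L' → + id L'
L' → L L'
L' → ε
D → * id

L is directly left-recursive. The standard transformation for
  A → A α₁ | ... | A α_m | β₁ | ... | β_n
is
  A  → β₁ A' | ... | β_n A'
  A' → α₁ A' | ... | α_m A' | ε

L → + becomes L → + L'
L → D + becomes L → D + L'
L → L + id becomes L' → + id L'
L → L L becomes L' → L L'
Add L' → ε

Productions for other non-terminals are unchanged:
  D → * id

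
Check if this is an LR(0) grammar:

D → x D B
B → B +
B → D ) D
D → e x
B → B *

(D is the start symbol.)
A grammar is LR(0) if no state in the canonical LR(0) collection has:
  - both a shift item (dot before a terminal) and a complete item (shift-reduce conflict), or
  - two or more complete items (reduce-reduce conflict; the accept item [D' → D .] counts as a complete item here).

Augment with D' → D and build the canonical LR(0) collection (I0 = CLOSURE({[D' → . D]}), then GOTO on every symbol after a dot until no new states appear). It has 12 states:
  I0: { [D → . e x], [D → . x D B], [D' → . D] }  — shift
  I1: { [D' → D .] }  — accept
  I2: { [D → e . x] }  — shift
  I3: { [D → . e x], [D → . x D B], [D → x . D B] }  — shift
  I4: { [B → . B *], [B → . B +], [B → . D ) D], [D → . e x], [D → . x D B], [D → x D . B] }  — shift
  I5: { [B → B . *], [B → B . +], [D → x D B .] }  — shift, reduce
  I6: { [B → D . ) D] }  — shift
  I7: { [B → D ) . D], [D → . e x], [D → . x D B] }  — shift
  I8: { [B → D ) D .] }  — reduce
  I9: { [B → B * .] }  — reduce
  I10: { [B → B + .] }  — reduce
  I11: { [D → e x .] }  — reduce

Conflict in state I5:
  Shift-reduce conflict between [D → x D B .] and [B → B . *]
So the grammar is NOT LR(0).

Answer: No. Shift-reduce conflict between [D → x D B .] and [B → B . *]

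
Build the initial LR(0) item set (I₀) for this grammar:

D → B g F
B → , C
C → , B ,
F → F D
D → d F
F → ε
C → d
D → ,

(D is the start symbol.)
First, augment the grammar with D' → D
I₀ = CLOSURE({ [D' → . D] }):
  [D' → . D] has the dot before D: add [D → . B g F], [D → . d F], [D → . ,]
  [D → . B g F] has the dot before B: add [B → . , C]
No further items can be added.

I₀ = { [B → . , C], [D → . ,], [D → . B g F], [D → . d F], [D' → . D] }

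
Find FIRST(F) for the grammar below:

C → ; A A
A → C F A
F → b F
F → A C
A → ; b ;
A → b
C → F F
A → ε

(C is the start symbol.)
{ ';', 'b' }

To compute FIRST(F), examine every production with F on the left-hand side, reading each right-hand side left to right until a non-nullable symbol is reached.

FIRST sets of the other non-terminals involved (by the same procedure, iterated to a fixed point):
  FIRST(A) = { ';', 'b', ε }
  FIRST(C) = { ';', 'b' }

From F → b F:
  - b is a terminal: add 'b' and stop
From F → A C:
  - A is a non-terminal: add FIRST(A) \ {ε} = { ';', 'b' }
    A is nullable, so continue to the next symbol
  - C is a non-terminal: add FIRST(C) \ {ε} = { ';', 'b' }
    C is not nullable, so stop

Collecting: FIRST(F) = { ';', 'b' }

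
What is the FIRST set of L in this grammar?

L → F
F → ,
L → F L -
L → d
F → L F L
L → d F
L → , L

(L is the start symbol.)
To compute FIRST(L), examine every production with L on the left-hand side, reading each right-hand side left to right until a non-nullable symbol is reached.

FIRST sets of the other non-terminals involved (by the same procedure, iterated to a fixed point):
  FIRST(F) = { ',', 'd' }

From L → F:
  - F is a non-terminal: add FIRST(F) \ {ε} = { ',', 'd' }
    F is not nullable, so stop
From L → F L -:
  - F is a non-terminal: add FIRST(F) \ {ε} = { ',', 'd' }
    F is not nullable, so stop
From L → d:
  - d is a terminal: add 'd' and stop
From L → d F:
  - d is a terminal: add 'd' and stop
From L → , L:
  - ',' is a terminal: add ',' and stop

Collecting: FIRST(L) = { ',', 'd' }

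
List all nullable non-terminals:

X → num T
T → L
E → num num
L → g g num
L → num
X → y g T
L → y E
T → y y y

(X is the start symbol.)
A non-terminal is nullable if it can derive ε (the empty string): either it has an ε-production, or it has a production whose right-hand side consists entirely of nullable non-terminals.

There are no ε-productions, so no non-terminal can derive ε.
No non-terminals are nullable.

Answer: None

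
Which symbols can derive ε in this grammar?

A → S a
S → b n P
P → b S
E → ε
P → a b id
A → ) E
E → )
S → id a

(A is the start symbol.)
A non-terminal is nullable if it can derive ε (the empty string): either it has an ε-production, or it has a production whose right-hand side consists entirely of nullable non-terminals.

ε-productions: E → ε
So E is immediately nullable.
No further non-terminal can be added: every production for the remaining non-terminals contains a terminal or a non-nullable non-terminal.
Nullable = { 'E' }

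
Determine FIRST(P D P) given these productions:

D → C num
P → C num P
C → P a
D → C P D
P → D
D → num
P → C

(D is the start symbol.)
{ 'num' }

FIRST sets of the non-terminals involved (from the grammar, by fixed-point iteration):
  FIRST(P) = { 'num' }

To compute FIRST(P D P), process the symbols left to right:
Symbol P is a non-terminal. Add FIRST(P) \ {ε} = { 'num' }
P is not nullable (ε ∉ FIRST(P)), so stop here.
FIRST(P D P) = { 'num' }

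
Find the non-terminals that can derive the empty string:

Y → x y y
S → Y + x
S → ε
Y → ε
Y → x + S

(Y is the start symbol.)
{ 'S', 'Y' }

A non-terminal is nullable if it can derive ε (the empty string): either it has an ε-production, or it has a production whose right-hand side consists entirely of nullable non-terminals.

ε-productions: S → ε, Y → ε
So S, Y are immediately nullable.
Every non-terminal is now nullable.
Nullable = { 'S', 'Y' }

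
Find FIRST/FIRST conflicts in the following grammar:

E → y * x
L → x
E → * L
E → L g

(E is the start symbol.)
FIRST sets of the non-terminals at (or reachable through a nullable prefix from) the front of some alternative:
  FIRST(L) = { 'x' }

Productions for E:
  E → y * x: FIRST = { 'y' }
  E → * L: FIRST = { '*' }
  E → L g: FIRST = { 'x' }
L has only one production, so no FIRST/FIRST conflict is possible there.

All alternatives of each non-terminal have pairwise disjoint FIRST sets.

Answer: No FIRST/FIRST conflicts.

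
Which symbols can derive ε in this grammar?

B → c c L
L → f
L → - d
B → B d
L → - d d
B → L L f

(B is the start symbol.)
None

A non-terminal is nullable if it can derive ε (the empty string): either it has an ε-production, or it has a production whose right-hand side consists entirely of nullable non-terminals.

There are no ε-productions, so no non-terminal can derive ε.
No non-terminals are nullable.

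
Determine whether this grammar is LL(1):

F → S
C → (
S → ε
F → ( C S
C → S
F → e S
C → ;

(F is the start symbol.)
A grammar is LL(1) if for each non-terminal N with multiple productions, the predict sets of those productions are pairwise disjoint, where PREDICT(N → α) = (FIRST(α) \ {ε}) ∪ (FOLLOW(N) if α ⇒* ε).

Relevant sets:
  FIRST(S) = { ε }
  FOLLOW(F) = { $ }
  FOLLOW(C) = { $ }

For F:
  PREDICT(F → S) = { $ }
  PREDICT(F → '(' C S) = { '(' }
  PREDICT(F → e S) = { 'e' }
For C:
  PREDICT(C → '(') = { '(' }
  PREDICT(C → S) = { $ }
  PREDICT(C → ';') = { ';' }
S has a single production, so nothing to check there.

All predict sets are disjoint. The grammar IS LL(1).

Answer: Yes, the grammar is LL(1).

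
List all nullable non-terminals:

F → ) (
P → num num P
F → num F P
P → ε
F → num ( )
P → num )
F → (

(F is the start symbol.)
ε-productions: P → ε
So P is immediately nullable.
No further non-terminal can be added: every production for the remaining non-terminals contains a terminal or a non-nullable non-terminal.
Nullable = { 'P' }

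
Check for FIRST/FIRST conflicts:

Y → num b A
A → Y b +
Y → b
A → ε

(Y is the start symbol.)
No FIRST/FIRST conflicts.

FIRST sets of the non-terminals at (or reachable through a nullable prefix from) the front of some alternative:
  FIRST(Y) = { 'b', 'num' }

Productions for Y:
  Y → num b A: FIRST = { 'num' }
  Y → b: FIRST = { 'b' }
Productions for A:
  A → Y b +: FIRST = { 'b', 'num' }
  A → ε: FIRST = { ε }

All alternatives of each non-terminal have pairwise disjoint FIRST sets.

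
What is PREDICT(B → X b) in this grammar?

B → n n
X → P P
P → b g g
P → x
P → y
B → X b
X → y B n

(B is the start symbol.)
PREDICT(B → X b) = (FIRST(RHS) \ {ε}) ∪ (FOLLOW(B) if ε ∈ FIRST(RHS), i.e. RHS ⇒* ε)
FIRST(X) = { 'b', 'x', 'y' }
FIRST(X b) = { 'b', 'x', 'y' }
ε ∉ FIRST(X b), so FOLLOW(B) is not added.
PREDICT(B → X b) = { 'b', 'x', 'y' }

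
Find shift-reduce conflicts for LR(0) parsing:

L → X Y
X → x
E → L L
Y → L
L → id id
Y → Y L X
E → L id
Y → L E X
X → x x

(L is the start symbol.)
Yes — I4: [X → x .] vs [X → x . x]; I7: [Y → L .] vs [L → . id id]; I8: [L → X Y .] vs [L → . id id]; I14: [E → L id .] vs [L → id . id]

Augment with L' → L and build the canonical LR(0) collection (I0 = CLOSURE({[L' → . L]}), then GOTO on every symbol after a dot until no new states appear). It has 16 states:
  I0: { [L → . X Y], [L → . id id], [L' → . L], [X → . x x], [X → . x] }  — shift
  I1: { [L' → L .] }  — accept
  I2: { [L → . X Y], [L → . id id], [L → X . Y], [X → . x x], [X → . x], [Y → . L E X], [Y → . L], [Y → . Y L X] }  — shift
  I3: { [L → id . id] }  — shift
  I4: { [X → x . x], [X → x .] }  — shift, reduce
  I5: { [X → x x .] }  — reduce
  I6: { [L → id id .] }  — reduce
  I7: { [E → . L L], [E → . L id], [L → . X Y], [L → . id id], [X → . x x], [X → . x], [Y → L . E X], [Y → L .] }  — shift, reduce
  I8: { [L → . X Y], [L → . id id], [L → X Y .], [X → . x x], [X → . x], [Y → Y . L X] }  — shift, reduce
  I9: { [X → . x x], [X → . x], [Y → Y L . X] }  — shift
  I10: { [Y → Y L X .] }  — reduce
  I11: { [X → . x x], [X → . x], [Y → L E . X] }  — shift
  I12: { [E → L . L], [E → L . id], [L → . X Y], [L → . id id], [X → . x x], [X → . x] }  — shift
  I13: { [E → L L .] }  — reduce
  I14: { [E → L id .], [L → id . id] }  — shift, reduce
  I15: { [Y → L E X .] }  — reduce

I4 contains reduce item [X → x .] and shift item [X → x . x] — shift-reduce conflict.
I7 contains reduce item [Y → L .] and shift items [L → . id id], [X → . x], [X → . x x] — shift-reduce conflict.
I8 contains reduce item [L → X Y .] and shift items [L → . id id], [X → . x], [X → . x x] — shift-reduce conflict.
I14 contains reduce item [E → L id .] and shift item [L → id . id] — shift-reduce conflict.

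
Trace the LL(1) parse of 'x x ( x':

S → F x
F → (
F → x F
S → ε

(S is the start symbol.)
LL(1) parsing maintains a stack (initially the start symbol over $) and the input. At each step: if the stack top is a terminal, match it against the current input token; if it is a non-terminal N, replace it with the RHS of M[N, lookahead] (the unique production whose predict set contains the lookahead).

Stack is shown with the top on the left.

Stack    Input      Action
--------------------------
S $      x x ( x $  output S → F x
F x $    x x ( x $  output F → x F
x F x $  x x ( x $  match 'x'
F x $    x ( x $    output F → x F
x F x $  x ( x $    match 'x'
F x $    ( x $      output F → (
( x $    ( x $      match '('
x $      x $        match 'x'
$        $          accept

The string is accepted.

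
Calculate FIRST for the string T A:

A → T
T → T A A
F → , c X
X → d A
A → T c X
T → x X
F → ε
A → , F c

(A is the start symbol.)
FIRST sets of the non-terminals involved (from the grammar, by fixed-point iteration):
  FIRST(T) = { 'x' }

To compute FIRST(T A), process the symbols left to right:
Symbol T is a non-terminal. Add FIRST(T) \ {ε} = { 'x' }
T is not nullable (ε ∉ FIRST(T)), so stop here.
FIRST(T A) = { 'x' }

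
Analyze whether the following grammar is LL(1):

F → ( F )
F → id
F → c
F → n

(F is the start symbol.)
Yes, the grammar is LL(1).

A grammar is LL(1) if for each non-terminal N with multiple productions, the predict sets of those productions are pairwise disjoint, where PREDICT(N → α) = (FIRST(α) \ {ε}) ∪ (FOLLOW(N) if α ⇒* ε).

For F:
  PREDICT(F → '(' F ')') = { '(' }
  PREDICT(F → id) = { 'id' }
  PREDICT(F → c) = { 'c' }
  PREDICT(F → n) = { 'n' }

All predict sets are disjoint. The grammar IS LL(1).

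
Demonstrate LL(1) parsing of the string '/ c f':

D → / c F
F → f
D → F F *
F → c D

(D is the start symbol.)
LL(1) parsing maintains a stack (initially the start symbol over $) and the input. At each step: if the stack top is a terminal, match it against the current input token; if it is a non-terminal N, replace it with the RHS of M[N, lookahead] (the unique production whose predict set contains the lookahead).

Stack is shown with the top on the left.

Stack    Input    Action
------------------------
D $      / c f $  output D → / c F
/ c F $  / c f $  match '/'
c F $    c f $    match 'c'
F $      f $      output F → f
f $      f $      match 'f'
$        $        accept

The string is accepted.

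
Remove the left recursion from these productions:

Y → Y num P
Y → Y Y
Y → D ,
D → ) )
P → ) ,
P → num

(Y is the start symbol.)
Y → D , Y'
Y' → num P Y'
Y' → Y Y'
Y' → ε
D → ) )
P → ) ,
P → num

Y is directly left-recursive. The standard transformation for
  A → A α₁ | ... | A α_m | β₁ | ... | β_n
is
  A  → β₁ A' | ... | β_n A'
  A' → α₁ A' | ... | α_m A' | ε

Y → D , becomes Y → D , Y'
Y → Y num P becomes Y' → num P Y'
Y → Y Y becomes Y' → Y Y'
Add Y' → ε

Productions for other non-terminals are unchanged:
  D → ) )
  P → ) ,
  P → num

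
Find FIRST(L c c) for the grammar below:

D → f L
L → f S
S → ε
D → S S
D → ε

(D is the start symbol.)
FIRST sets of the non-terminals involved (from the grammar, by fixed-point iteration):
  FIRST(L) = { 'f' }

To compute FIRST(L c c), process the symbols left to right:
Symbol L is a non-terminal. Add FIRST(L) \ {ε} = { 'f' }
L is not nullable (ε ∉ FIRST(L)), so stop here.
FIRST(L c c) = { 'f' }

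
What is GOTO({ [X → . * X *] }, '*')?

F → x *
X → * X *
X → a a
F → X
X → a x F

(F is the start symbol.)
GOTO(I, '*') = CLOSURE({ [A → αX.β] : [A → α.Xβ] ∈ I, X = '*' })

Items with dot before '*', with the dot advanced:
  [X → . * X *] → [X → * . X *]
Closure of the advanced items:
  [X → * . X *] has the dot before X: add [X → . * X *], [X → . a a], [X → . a x F]

GOTO = { [X → * . X *], [X → . * X *], [X → . a a], [X → . a x F] }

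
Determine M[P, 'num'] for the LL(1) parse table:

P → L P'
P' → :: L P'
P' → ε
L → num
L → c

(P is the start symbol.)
To find M[P, 'num'], we find productions for P where 'num' is in the predict set (PREDICT(N → α) = (FIRST(α) \ {ε}) ∪ (FOLLOW(N) if α ⇒* ε)).

Relevant sets:
  FIRST(L) = { 'c', 'num' }

P → L P': PREDICT = { 'c', 'num' }
  'num' is in predict set, so this production goes in M[P, 'num']

M[P, 'num'] = P → L P'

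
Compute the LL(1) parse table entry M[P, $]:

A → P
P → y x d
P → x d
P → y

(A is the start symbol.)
Empty (error entry)

To find M[P, $], we find productions for P where $ is in the predict set (PREDICT(N → α) = (FIRST(α) \ {ε}) ∪ (FOLLOW(N) if α ⇒* ε)).

P → y x d: PREDICT = { 'y' }
P → x d: PREDICT = { 'x' }
P → y: PREDICT = { 'y' }

M[P, $] is empty (no production applies)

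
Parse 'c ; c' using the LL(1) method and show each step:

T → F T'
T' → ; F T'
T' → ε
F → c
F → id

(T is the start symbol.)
LL(1) parsing maintains a stack (initially the start symbol over $) and the input. At each step: if the stack top is a terminal, match it against the current input token; if it is a non-terminal N, replace it with the RHS of M[N, lookahead] (the unique production whose predict set contains the lookahead).

Stack is shown with the top on the left.

Stack     Input    Action
-------------------------
T $       c ; c $  output T → F T'
F T' $    c ; c $  output F → c
c T' $    c ; c $  match 'c'
T' $      ; c $    output T' → ; F T'
; F T' $  ; c $    match ';'
F T' $    c $      output F → c
c T' $    c $      match 'c'
T' $      $        output T' → ε
$         $        accept

The string is accepted.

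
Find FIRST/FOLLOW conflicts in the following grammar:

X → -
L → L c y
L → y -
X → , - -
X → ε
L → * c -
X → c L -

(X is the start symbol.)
Nullable non-terminals: X.

X: nullable alternative(s) X → ε; FOLLOW(X) = { $ }
  X → -: FIRST \ {ε} = { '-' } — disjoint from FOLLOW(X)
  X → , - -: FIRST \ {ε} = { ',' } — disjoint from FOLLOW(X)
  X → ε: FIRST \ {ε} = { } — this is the only nullable alternative, skip
  X → c L -: FIRST \ {ε} = { 'c' } — disjoint from FOLLOW(X)

L has no nullable alternative, so no FIRST/FOLLOW check is needed there.

No FIRST/FOLLOW conflicts found.

Answer: No FIRST/FOLLOW conflicts.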